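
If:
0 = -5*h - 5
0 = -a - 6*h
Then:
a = 6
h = -1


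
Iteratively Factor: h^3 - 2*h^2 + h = (h)*(h^2 - 2*h + 1) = h*(h - 1)*(h - 1)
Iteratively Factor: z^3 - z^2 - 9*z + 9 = (z - 1)*(z^2 - 9) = (z - 3)*(z - 1)*(z + 3)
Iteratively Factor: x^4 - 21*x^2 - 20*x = (x + 4)*(x^3 - 4*x^2 - 5*x) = x*(x + 4)*(x^2 - 4*x - 5) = x*(x + 1)*(x + 4)*(x - 5)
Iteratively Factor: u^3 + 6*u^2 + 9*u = (u)*(u^2 + 6*u + 9) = u*(u + 3)*(u + 3)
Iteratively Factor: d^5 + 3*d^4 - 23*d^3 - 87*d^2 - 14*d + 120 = (d + 3)*(d^4 - 23*d^2 - 18*d + 40) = (d + 2)*(d + 3)*(d^3 - 2*d^2 - 19*d + 20) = (d - 1)*(d + 2)*(d + 3)*(d^2 - d - 20) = (d - 1)*(d + 2)*(d + 3)*(d + 4)*(d - 5)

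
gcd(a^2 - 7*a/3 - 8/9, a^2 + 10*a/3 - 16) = a - 8/3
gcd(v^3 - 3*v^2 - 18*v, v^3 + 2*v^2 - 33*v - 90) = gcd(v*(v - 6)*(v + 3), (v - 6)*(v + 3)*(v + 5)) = v^2 - 3*v - 18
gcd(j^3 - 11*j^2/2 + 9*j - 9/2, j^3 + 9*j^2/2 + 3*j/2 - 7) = j - 1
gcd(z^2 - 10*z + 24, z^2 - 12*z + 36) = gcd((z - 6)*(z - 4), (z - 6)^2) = z - 6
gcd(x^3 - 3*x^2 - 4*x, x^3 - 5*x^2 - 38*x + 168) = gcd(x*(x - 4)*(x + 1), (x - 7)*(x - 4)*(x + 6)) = x - 4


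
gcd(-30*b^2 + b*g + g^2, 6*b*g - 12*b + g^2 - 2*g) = 6*b + g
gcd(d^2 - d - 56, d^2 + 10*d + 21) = d + 7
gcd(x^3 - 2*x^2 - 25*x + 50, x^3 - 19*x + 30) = x^2 + 3*x - 10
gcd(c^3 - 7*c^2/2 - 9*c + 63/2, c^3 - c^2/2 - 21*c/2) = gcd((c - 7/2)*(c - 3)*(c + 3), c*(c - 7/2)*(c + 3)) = c^2 - c/2 - 21/2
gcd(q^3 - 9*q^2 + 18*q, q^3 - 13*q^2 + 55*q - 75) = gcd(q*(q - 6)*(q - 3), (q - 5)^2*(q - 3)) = q - 3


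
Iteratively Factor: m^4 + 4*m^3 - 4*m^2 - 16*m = (m + 4)*(m^3 - 4*m) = (m - 2)*(m + 4)*(m^2 + 2*m) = m*(m - 2)*(m + 4)*(m + 2)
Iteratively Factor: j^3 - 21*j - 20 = (j - 5)*(j^2 + 5*j + 4) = (j - 5)*(j + 4)*(j + 1)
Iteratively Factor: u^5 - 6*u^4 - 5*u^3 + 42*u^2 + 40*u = (u - 4)*(u^4 - 2*u^3 - 13*u^2 - 10*u) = (u - 4)*(u + 1)*(u^3 - 3*u^2 - 10*u) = u*(u - 4)*(u + 1)*(u^2 - 3*u - 10) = u*(u - 4)*(u + 1)*(u + 2)*(u - 5)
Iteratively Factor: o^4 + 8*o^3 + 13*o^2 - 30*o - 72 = (o + 3)*(o^3 + 5*o^2 - 2*o - 24) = (o - 2)*(o + 3)*(o^2 + 7*o + 12) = (o - 2)*(o + 3)*(o + 4)*(o + 3)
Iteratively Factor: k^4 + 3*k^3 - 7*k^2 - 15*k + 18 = (k + 3)*(k^3 - 7*k + 6) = (k - 2)*(k + 3)*(k^2 + 2*k - 3) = (k - 2)*(k - 1)*(k + 3)*(k + 3)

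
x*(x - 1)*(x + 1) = x^3 - x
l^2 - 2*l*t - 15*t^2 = (l - 5*t)*(l + 3*t)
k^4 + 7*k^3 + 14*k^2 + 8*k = k*(k + 1)*(k + 2)*(k + 4)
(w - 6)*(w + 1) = w^2 - 5*w - 6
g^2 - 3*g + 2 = (g - 2)*(g - 1)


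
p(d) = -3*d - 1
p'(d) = -3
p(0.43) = -2.29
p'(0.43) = -3.00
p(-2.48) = 6.44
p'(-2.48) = -3.00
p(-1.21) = 2.63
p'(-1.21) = -3.00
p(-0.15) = -0.55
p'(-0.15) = -3.00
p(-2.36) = 6.08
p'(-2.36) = -3.00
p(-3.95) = 10.85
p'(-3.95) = -3.00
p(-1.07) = 2.21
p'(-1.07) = -3.00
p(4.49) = -14.47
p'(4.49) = -3.00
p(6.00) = -19.00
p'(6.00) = -3.00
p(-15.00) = 44.00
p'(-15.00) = -3.00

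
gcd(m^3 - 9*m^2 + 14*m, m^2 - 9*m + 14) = m^2 - 9*m + 14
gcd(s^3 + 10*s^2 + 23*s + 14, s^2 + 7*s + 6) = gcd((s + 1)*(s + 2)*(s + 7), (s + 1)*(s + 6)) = s + 1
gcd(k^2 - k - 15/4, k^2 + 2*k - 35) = 1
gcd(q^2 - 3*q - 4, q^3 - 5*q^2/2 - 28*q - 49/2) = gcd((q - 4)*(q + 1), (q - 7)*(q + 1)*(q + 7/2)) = q + 1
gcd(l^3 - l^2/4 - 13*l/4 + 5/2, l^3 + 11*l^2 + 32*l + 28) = l + 2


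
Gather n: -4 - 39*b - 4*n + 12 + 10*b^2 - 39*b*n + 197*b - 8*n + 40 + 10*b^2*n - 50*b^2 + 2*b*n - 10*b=-40*b^2 + 148*b + n*(10*b^2 - 37*b - 12) + 48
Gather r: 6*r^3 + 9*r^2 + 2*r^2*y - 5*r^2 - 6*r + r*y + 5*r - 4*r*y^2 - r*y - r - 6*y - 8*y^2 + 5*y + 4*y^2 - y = 6*r^3 + r^2*(2*y + 4) + r*(-4*y^2 - 2) - 4*y^2 - 2*y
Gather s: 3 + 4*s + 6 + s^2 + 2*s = s^2 + 6*s + 9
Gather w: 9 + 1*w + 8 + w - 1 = 2*w + 16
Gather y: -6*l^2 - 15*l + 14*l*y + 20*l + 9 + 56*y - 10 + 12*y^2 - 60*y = -6*l^2 + 5*l + 12*y^2 + y*(14*l - 4) - 1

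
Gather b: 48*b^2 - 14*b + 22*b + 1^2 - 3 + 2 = 48*b^2 + 8*b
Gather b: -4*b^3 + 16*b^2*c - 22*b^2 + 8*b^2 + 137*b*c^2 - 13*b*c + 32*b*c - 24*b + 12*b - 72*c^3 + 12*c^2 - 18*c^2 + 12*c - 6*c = -4*b^3 + b^2*(16*c - 14) + b*(137*c^2 + 19*c - 12) - 72*c^3 - 6*c^2 + 6*c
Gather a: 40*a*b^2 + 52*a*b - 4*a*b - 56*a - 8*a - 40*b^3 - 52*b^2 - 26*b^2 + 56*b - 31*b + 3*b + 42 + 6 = a*(40*b^2 + 48*b - 64) - 40*b^3 - 78*b^2 + 28*b + 48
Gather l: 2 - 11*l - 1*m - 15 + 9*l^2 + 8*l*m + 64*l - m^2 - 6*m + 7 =9*l^2 + l*(8*m + 53) - m^2 - 7*m - 6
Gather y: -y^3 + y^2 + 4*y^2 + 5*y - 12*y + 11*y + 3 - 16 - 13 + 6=-y^3 + 5*y^2 + 4*y - 20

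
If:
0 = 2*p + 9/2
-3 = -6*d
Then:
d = 1/2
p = -9/4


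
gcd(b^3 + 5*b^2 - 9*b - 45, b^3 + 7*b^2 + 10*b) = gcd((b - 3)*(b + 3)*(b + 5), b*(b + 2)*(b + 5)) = b + 5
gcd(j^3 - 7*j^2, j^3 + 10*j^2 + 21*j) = j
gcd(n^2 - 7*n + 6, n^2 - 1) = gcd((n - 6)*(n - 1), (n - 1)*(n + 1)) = n - 1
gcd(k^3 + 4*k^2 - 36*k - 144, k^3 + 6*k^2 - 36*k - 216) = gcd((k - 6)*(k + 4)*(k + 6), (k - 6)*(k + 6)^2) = k^2 - 36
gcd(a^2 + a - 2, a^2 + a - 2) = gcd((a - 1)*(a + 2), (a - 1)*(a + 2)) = a^2 + a - 2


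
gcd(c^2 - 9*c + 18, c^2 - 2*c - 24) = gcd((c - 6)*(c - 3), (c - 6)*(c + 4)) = c - 6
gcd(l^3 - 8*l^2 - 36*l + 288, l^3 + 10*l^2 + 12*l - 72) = l + 6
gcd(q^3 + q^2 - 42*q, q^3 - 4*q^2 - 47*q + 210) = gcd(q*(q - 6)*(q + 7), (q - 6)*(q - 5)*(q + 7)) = q^2 + q - 42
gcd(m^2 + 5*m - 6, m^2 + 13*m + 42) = m + 6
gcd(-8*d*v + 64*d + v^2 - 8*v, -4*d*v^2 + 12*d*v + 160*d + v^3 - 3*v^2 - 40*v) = v - 8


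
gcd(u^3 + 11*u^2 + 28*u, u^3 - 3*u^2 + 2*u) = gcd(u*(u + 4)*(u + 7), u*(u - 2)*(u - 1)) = u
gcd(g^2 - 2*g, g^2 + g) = g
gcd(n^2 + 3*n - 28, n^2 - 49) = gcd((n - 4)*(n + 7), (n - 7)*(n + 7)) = n + 7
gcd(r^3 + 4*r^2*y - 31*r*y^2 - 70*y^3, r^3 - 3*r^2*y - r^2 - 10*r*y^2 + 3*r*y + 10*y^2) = -r^2 + 3*r*y + 10*y^2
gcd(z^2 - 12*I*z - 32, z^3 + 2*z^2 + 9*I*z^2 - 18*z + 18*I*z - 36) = 1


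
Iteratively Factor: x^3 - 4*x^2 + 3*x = (x - 1)*(x^2 - 3*x) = (x - 3)*(x - 1)*(x)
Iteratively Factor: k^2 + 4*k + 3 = (k + 3)*(k + 1)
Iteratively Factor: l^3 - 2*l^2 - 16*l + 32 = (l + 4)*(l^2 - 6*l + 8) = (l - 2)*(l + 4)*(l - 4)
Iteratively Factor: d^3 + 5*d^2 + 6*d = (d + 3)*(d^2 + 2*d) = (d + 2)*(d + 3)*(d)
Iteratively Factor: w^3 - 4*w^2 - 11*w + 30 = (w - 5)*(w^2 + w - 6) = (w - 5)*(w - 2)*(w + 3)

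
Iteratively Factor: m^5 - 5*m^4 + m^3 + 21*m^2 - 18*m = (m - 3)*(m^4 - 2*m^3 - 5*m^2 + 6*m) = (m - 3)*(m - 1)*(m^3 - m^2 - 6*m) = m*(m - 3)*(m - 1)*(m^2 - m - 6) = m*(m - 3)^2*(m - 1)*(m + 2)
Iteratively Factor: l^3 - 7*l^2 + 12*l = (l - 3)*(l^2 - 4*l) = l*(l - 3)*(l - 4)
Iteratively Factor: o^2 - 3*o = (o - 3)*(o)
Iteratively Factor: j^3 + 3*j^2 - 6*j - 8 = (j + 1)*(j^2 + 2*j - 8) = (j + 1)*(j + 4)*(j - 2)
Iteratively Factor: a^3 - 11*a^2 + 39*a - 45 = (a - 3)*(a^2 - 8*a + 15) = (a - 5)*(a - 3)*(a - 3)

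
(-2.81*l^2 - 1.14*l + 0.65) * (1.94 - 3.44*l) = 9.6664*l^3 - 1.5298*l^2 - 4.4476*l + 1.261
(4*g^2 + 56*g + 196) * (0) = 0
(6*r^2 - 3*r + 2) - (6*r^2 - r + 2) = -2*r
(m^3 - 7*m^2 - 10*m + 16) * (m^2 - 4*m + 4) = m^5 - 11*m^4 + 22*m^3 + 28*m^2 - 104*m + 64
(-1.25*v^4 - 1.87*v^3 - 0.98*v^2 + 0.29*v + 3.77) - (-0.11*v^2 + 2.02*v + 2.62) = -1.25*v^4 - 1.87*v^3 - 0.87*v^2 - 1.73*v + 1.15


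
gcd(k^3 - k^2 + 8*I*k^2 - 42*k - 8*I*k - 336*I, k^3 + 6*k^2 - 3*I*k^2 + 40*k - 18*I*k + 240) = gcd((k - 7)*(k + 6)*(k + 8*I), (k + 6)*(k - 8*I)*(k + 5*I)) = k + 6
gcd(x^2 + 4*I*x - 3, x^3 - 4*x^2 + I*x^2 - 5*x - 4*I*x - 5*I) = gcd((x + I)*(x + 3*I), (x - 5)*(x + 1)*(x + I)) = x + I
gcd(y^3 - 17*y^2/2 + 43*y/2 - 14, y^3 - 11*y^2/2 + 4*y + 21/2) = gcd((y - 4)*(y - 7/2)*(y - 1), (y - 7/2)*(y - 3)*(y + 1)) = y - 7/2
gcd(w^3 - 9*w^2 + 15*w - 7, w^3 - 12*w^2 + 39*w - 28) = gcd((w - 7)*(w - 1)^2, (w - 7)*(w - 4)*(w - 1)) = w^2 - 8*w + 7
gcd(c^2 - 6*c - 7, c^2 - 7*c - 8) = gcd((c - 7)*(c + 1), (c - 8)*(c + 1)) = c + 1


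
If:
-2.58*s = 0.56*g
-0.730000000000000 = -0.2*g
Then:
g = 3.65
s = -0.79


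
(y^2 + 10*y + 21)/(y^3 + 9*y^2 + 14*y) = (y + 3)/(y*(y + 2))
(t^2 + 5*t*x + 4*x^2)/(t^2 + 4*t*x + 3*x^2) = (t + 4*x)/(t + 3*x)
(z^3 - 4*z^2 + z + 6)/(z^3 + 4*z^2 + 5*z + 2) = (z^2 - 5*z + 6)/(z^2 + 3*z + 2)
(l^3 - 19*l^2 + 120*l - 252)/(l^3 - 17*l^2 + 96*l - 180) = (l - 7)/(l - 5)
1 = 1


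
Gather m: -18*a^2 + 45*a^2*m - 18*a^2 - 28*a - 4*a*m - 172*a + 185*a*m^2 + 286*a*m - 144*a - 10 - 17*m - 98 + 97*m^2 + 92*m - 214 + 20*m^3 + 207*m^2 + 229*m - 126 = -36*a^2 - 344*a + 20*m^3 + m^2*(185*a + 304) + m*(45*a^2 + 282*a + 304) - 448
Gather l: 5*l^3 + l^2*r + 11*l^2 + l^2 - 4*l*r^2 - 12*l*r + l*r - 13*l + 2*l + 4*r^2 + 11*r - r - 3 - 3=5*l^3 + l^2*(r + 12) + l*(-4*r^2 - 11*r - 11) + 4*r^2 + 10*r - 6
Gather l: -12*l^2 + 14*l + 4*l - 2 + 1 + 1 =-12*l^2 + 18*l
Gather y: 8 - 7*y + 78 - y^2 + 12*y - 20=-y^2 + 5*y + 66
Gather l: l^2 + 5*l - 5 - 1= l^2 + 5*l - 6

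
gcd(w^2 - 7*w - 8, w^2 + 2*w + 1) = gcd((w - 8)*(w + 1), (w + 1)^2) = w + 1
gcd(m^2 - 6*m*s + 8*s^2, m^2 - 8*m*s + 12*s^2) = -m + 2*s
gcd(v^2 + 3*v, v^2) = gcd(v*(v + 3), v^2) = v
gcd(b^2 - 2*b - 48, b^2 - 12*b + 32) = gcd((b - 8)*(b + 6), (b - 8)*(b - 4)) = b - 8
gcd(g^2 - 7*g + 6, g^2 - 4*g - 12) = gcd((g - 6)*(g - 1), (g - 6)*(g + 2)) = g - 6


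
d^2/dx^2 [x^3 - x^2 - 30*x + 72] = 6*x - 2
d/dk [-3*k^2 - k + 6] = -6*k - 1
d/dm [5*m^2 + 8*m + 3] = 10*m + 8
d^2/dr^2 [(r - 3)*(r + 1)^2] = 6*r - 2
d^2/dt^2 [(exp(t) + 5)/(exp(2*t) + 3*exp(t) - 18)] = (exp(4*t) + 17*exp(3*t) + 153*exp(2*t) + 459*exp(t) + 594)*exp(t)/(exp(6*t) + 9*exp(5*t) - 27*exp(4*t) - 297*exp(3*t) + 486*exp(2*t) + 2916*exp(t) - 5832)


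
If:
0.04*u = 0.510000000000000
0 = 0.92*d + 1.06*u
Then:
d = -14.69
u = 12.75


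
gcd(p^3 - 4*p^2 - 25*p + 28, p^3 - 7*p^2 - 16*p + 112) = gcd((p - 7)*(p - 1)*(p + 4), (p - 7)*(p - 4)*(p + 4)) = p^2 - 3*p - 28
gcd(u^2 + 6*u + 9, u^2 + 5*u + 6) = u + 3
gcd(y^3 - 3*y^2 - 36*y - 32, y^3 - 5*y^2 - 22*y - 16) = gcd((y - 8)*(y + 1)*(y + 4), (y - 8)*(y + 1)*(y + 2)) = y^2 - 7*y - 8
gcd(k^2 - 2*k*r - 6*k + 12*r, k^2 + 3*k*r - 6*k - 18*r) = k - 6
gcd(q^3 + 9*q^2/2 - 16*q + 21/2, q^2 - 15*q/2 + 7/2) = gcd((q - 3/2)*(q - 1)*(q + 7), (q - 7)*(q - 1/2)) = 1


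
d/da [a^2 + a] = 2*a + 1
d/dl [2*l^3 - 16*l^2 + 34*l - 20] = 6*l^2 - 32*l + 34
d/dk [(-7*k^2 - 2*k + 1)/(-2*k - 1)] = 2*(7*k^2 + 7*k + 2)/(4*k^2 + 4*k + 1)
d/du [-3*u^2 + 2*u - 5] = 2 - 6*u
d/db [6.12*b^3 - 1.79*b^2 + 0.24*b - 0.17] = 18.36*b^2 - 3.58*b + 0.24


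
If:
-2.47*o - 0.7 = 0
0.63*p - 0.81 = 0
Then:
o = -0.28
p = 1.29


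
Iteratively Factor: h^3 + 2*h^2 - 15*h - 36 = (h + 3)*(h^2 - h - 12) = (h - 4)*(h + 3)*(h + 3)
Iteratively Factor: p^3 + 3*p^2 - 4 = (p - 1)*(p^2 + 4*p + 4) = (p - 1)*(p + 2)*(p + 2)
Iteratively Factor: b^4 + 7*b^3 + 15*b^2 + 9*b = (b + 3)*(b^3 + 4*b^2 + 3*b) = (b + 3)^2*(b^2 + b) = (b + 1)*(b + 3)^2*(b)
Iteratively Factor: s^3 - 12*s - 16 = (s + 2)*(s^2 - 2*s - 8) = (s + 2)^2*(s - 4)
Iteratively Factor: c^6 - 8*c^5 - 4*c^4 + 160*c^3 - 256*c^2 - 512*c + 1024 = (c + 4)*(c^5 - 12*c^4 + 44*c^3 - 16*c^2 - 192*c + 256) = (c - 4)*(c + 4)*(c^4 - 8*c^3 + 12*c^2 + 32*c - 64) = (c - 4)^2*(c + 4)*(c^3 - 4*c^2 - 4*c + 16) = (c - 4)^3*(c + 4)*(c^2 - 4) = (c - 4)^3*(c - 2)*(c + 4)*(c + 2)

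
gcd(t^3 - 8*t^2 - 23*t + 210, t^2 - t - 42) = t - 7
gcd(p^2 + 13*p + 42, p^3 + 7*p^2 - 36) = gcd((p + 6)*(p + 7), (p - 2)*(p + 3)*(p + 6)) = p + 6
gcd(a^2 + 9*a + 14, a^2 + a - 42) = a + 7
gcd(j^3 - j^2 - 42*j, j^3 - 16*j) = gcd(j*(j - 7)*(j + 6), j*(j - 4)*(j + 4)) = j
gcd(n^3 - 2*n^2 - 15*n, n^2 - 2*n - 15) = n^2 - 2*n - 15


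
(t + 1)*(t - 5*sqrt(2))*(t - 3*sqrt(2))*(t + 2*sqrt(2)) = t^4 - 6*sqrt(2)*t^3 + t^3 - 6*sqrt(2)*t^2 - 2*t^2 - 2*t + 60*sqrt(2)*t + 60*sqrt(2)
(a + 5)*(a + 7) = a^2 + 12*a + 35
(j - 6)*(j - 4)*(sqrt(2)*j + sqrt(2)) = sqrt(2)*j^3 - 9*sqrt(2)*j^2 + 14*sqrt(2)*j + 24*sqrt(2)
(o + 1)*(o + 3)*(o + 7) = o^3 + 11*o^2 + 31*o + 21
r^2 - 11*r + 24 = (r - 8)*(r - 3)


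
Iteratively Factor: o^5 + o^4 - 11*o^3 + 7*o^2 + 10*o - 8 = (o - 1)*(o^4 + 2*o^3 - 9*o^2 - 2*o + 8) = (o - 2)*(o - 1)*(o^3 + 4*o^2 - o - 4) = (o - 2)*(o - 1)*(o + 1)*(o^2 + 3*o - 4) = (o - 2)*(o - 1)^2*(o + 1)*(o + 4)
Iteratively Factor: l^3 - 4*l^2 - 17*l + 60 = (l - 3)*(l^2 - l - 20) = (l - 5)*(l - 3)*(l + 4)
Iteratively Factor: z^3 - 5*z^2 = (z)*(z^2 - 5*z) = z*(z - 5)*(z)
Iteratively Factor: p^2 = (p)*(p)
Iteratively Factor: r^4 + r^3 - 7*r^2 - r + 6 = (r - 2)*(r^3 + 3*r^2 - r - 3) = (r - 2)*(r + 3)*(r^2 - 1) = (r - 2)*(r - 1)*(r + 3)*(r + 1)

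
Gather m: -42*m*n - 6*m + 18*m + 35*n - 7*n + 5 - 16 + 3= m*(12 - 42*n) + 28*n - 8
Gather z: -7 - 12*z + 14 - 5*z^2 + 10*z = -5*z^2 - 2*z + 7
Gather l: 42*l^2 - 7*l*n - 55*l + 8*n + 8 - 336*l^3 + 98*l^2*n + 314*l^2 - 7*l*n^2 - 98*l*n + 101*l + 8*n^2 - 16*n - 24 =-336*l^3 + l^2*(98*n + 356) + l*(-7*n^2 - 105*n + 46) + 8*n^2 - 8*n - 16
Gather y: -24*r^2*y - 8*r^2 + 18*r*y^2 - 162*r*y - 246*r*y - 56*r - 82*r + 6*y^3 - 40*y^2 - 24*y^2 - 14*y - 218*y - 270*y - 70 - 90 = -8*r^2 - 138*r + 6*y^3 + y^2*(18*r - 64) + y*(-24*r^2 - 408*r - 502) - 160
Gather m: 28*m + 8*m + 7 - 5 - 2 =36*m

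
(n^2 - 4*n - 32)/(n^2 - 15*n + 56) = (n + 4)/(n - 7)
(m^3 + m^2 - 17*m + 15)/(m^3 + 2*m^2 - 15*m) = (m - 1)/m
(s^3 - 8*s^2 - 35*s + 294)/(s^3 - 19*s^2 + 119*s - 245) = (s + 6)/(s - 5)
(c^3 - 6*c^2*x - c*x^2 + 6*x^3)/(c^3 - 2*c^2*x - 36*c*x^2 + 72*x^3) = (-c^2 + x^2)/(-c^2 - 4*c*x + 12*x^2)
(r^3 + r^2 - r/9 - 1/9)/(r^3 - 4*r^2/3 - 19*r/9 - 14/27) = 3*(3*r^2 + 2*r - 1)/(9*r^2 - 15*r - 14)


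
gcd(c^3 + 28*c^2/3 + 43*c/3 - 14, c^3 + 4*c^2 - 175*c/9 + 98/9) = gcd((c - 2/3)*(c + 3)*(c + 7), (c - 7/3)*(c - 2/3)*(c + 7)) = c^2 + 19*c/3 - 14/3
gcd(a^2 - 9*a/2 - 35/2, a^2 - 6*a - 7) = a - 7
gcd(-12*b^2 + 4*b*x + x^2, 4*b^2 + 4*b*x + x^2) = 1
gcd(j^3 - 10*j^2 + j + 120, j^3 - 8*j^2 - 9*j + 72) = j^2 - 5*j - 24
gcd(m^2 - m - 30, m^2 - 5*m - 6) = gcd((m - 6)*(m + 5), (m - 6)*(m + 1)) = m - 6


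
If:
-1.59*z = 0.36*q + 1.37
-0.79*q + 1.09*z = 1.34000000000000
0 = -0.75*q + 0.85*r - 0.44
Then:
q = -2.20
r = -1.42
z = -0.36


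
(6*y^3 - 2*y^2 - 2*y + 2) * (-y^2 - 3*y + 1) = -6*y^5 - 16*y^4 + 14*y^3 + 2*y^2 - 8*y + 2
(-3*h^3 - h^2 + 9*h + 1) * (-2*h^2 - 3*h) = 6*h^5 + 11*h^4 - 15*h^3 - 29*h^2 - 3*h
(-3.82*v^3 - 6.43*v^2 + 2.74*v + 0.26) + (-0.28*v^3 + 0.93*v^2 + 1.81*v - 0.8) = -4.1*v^3 - 5.5*v^2 + 4.55*v - 0.54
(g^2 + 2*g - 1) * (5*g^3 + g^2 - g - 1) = 5*g^5 + 11*g^4 - 4*g^3 - 4*g^2 - g + 1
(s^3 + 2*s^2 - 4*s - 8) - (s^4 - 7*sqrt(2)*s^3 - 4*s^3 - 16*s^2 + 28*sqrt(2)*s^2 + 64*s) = -s^4 + 5*s^3 + 7*sqrt(2)*s^3 - 28*sqrt(2)*s^2 + 18*s^2 - 68*s - 8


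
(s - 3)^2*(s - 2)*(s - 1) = s^4 - 9*s^3 + 29*s^2 - 39*s + 18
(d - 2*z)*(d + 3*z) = d^2 + d*z - 6*z^2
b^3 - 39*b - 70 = (b - 7)*(b + 2)*(b + 5)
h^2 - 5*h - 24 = (h - 8)*(h + 3)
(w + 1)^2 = w^2 + 2*w + 1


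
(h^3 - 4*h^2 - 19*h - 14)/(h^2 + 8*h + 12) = (h^2 - 6*h - 7)/(h + 6)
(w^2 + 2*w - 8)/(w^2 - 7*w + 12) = (w^2 + 2*w - 8)/(w^2 - 7*w + 12)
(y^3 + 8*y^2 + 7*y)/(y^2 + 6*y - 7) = y*(y + 1)/(y - 1)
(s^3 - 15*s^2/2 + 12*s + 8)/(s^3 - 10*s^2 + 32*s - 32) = (s + 1/2)/(s - 2)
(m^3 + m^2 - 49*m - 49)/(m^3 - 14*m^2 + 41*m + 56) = (m + 7)/(m - 8)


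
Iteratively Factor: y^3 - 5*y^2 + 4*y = (y)*(y^2 - 5*y + 4) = y*(y - 4)*(y - 1)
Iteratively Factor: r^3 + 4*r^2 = (r + 4)*(r^2) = r*(r + 4)*(r)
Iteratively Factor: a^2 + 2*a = (a)*(a + 2)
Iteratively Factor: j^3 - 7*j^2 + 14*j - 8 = (j - 4)*(j^2 - 3*j + 2) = (j - 4)*(j - 1)*(j - 2)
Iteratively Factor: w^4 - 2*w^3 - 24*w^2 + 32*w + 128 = (w + 4)*(w^3 - 6*w^2 + 32) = (w - 4)*(w + 4)*(w^2 - 2*w - 8) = (w - 4)*(w + 2)*(w + 4)*(w - 4)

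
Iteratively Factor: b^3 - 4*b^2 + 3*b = (b)*(b^2 - 4*b + 3) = b*(b - 3)*(b - 1)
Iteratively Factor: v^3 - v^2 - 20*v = (v - 5)*(v^2 + 4*v) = (v - 5)*(v + 4)*(v)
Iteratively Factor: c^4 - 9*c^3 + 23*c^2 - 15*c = (c - 3)*(c^3 - 6*c^2 + 5*c) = (c - 3)*(c - 1)*(c^2 - 5*c) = (c - 5)*(c - 3)*(c - 1)*(c)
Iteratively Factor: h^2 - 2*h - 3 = (h + 1)*(h - 3)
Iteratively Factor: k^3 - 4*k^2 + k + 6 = (k - 2)*(k^2 - 2*k - 3) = (k - 3)*(k - 2)*(k + 1)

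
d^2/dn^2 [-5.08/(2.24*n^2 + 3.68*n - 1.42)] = (50.978816*n^2 + 83.750912*n - 5.08*(4.48*n + 3.68)*(8.96*n + 7.36) - 32.316928)/(2.24*n^2 + 3.68*n - 1.42)^3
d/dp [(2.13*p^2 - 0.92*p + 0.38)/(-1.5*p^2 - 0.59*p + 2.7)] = (-2.6367*p^2 + 12.642*p - 2.2598)/(2.25*p^4 + 1.77*p^3 - 7.7519*p^2 - 3.186*p + 7.29)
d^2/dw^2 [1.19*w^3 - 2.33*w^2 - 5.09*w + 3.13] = 7.14*w - 4.66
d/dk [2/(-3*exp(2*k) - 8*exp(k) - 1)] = (12*exp(k) + 16)*exp(k)/(3*exp(2*k) + 8*exp(k) + 1)^2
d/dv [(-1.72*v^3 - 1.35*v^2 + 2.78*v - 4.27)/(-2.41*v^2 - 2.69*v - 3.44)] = (4.1452*v^4 + 9.2536*v^3 + 28.0817*v^2 - 11.2934*v - 21.0495)/(5.8081*v^4 + 12.9658*v^3 + 23.8169*v^2 + 18.5072*v + 11.8336)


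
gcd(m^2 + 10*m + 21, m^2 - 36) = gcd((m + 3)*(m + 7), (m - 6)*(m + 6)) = 1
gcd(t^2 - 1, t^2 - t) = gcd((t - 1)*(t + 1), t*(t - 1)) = t - 1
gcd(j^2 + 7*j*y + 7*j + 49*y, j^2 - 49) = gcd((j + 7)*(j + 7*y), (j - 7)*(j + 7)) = j + 7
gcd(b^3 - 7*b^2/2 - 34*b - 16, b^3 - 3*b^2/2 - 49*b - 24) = b^2 - 15*b/2 - 4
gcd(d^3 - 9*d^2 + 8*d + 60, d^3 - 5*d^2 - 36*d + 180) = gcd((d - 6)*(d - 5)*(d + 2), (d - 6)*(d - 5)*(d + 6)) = d^2 - 11*d + 30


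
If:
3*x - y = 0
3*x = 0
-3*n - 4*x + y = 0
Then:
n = 0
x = 0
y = 0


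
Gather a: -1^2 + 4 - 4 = -1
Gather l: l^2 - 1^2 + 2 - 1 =l^2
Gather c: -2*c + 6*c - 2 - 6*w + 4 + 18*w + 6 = 4*c + 12*w + 8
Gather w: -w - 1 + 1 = -w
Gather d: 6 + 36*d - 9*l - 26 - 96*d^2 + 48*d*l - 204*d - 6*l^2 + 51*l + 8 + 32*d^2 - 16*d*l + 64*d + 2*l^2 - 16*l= -64*d^2 + d*(32*l - 104) - 4*l^2 + 26*l - 12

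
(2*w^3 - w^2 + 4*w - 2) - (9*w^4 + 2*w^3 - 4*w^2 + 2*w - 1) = -9*w^4 + 3*w^2 + 2*w - 1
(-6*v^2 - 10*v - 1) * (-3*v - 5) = 18*v^3 + 60*v^2 + 53*v + 5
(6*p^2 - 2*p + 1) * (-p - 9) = -6*p^3 - 52*p^2 + 17*p - 9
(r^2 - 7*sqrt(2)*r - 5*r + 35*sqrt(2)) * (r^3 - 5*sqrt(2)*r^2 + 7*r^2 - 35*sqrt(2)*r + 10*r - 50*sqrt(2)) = r^5 - 12*sqrt(2)*r^4 + 2*r^4 - 24*sqrt(2)*r^3 + 45*r^3 + 90*r^2 + 300*sqrt(2)*r^2 - 1750*r + 600*sqrt(2)*r - 3500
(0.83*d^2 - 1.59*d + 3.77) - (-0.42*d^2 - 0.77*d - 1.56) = 1.25*d^2 - 0.82*d + 5.33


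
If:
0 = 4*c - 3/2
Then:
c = 3/8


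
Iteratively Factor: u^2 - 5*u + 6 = (u - 3)*(u - 2)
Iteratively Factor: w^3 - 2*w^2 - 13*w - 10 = (w + 1)*(w^2 - 3*w - 10) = (w - 5)*(w + 1)*(w + 2)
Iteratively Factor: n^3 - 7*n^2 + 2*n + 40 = (n - 4)*(n^2 - 3*n - 10) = (n - 5)*(n - 4)*(n + 2)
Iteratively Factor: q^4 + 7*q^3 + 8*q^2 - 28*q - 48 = (q + 3)*(q^3 + 4*q^2 - 4*q - 16) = (q + 3)*(q + 4)*(q^2 - 4) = (q - 2)*(q + 3)*(q + 4)*(q + 2)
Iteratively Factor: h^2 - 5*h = (h)*(h - 5)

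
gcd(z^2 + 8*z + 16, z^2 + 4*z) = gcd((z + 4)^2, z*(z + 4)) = z + 4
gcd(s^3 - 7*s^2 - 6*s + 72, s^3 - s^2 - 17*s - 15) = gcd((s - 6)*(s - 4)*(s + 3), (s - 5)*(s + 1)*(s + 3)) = s + 3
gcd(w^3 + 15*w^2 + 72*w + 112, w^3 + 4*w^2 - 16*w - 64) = w^2 + 8*w + 16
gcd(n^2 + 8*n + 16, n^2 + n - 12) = n + 4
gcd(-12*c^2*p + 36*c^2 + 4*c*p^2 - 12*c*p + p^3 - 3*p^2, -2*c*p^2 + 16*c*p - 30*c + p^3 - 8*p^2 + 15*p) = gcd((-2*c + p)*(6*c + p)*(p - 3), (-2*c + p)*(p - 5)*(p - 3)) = -2*c*p + 6*c + p^2 - 3*p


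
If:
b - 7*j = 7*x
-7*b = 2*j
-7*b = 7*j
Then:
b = 0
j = 0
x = 0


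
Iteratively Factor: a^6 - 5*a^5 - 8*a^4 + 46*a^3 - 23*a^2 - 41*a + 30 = (a - 1)*(a^5 - 4*a^4 - 12*a^3 + 34*a^2 + 11*a - 30) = (a - 5)*(a - 1)*(a^4 + a^3 - 7*a^2 - a + 6) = (a - 5)*(a - 2)*(a - 1)*(a^3 + 3*a^2 - a - 3) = (a - 5)*(a - 2)*(a - 1)*(a + 1)*(a^2 + 2*a - 3) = (a - 5)*(a - 2)*(a - 1)*(a + 1)*(a + 3)*(a - 1)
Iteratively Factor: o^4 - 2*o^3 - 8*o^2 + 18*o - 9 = (o - 3)*(o^3 + o^2 - 5*o + 3) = (o - 3)*(o - 1)*(o^2 + 2*o - 3) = (o - 3)*(o - 1)*(o + 3)*(o - 1)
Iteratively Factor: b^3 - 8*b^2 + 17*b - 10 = (b - 5)*(b^2 - 3*b + 2) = (b - 5)*(b - 2)*(b - 1)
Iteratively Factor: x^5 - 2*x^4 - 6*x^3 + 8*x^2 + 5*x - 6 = (x - 3)*(x^4 + x^3 - 3*x^2 - x + 2) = (x - 3)*(x - 1)*(x^3 + 2*x^2 - x - 2) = (x - 3)*(x - 1)*(x + 2)*(x^2 - 1) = (x - 3)*(x - 1)*(x + 1)*(x + 2)*(x - 1)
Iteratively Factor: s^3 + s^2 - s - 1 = (s + 1)*(s^2 - 1) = (s + 1)^2*(s - 1)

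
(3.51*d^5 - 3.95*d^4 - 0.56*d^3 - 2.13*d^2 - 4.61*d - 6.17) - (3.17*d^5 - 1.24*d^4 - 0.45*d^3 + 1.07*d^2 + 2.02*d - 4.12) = 0.34*d^5 - 2.71*d^4 - 0.11*d^3 - 3.2*d^2 - 6.63*d - 2.05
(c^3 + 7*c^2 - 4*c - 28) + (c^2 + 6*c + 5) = c^3 + 8*c^2 + 2*c - 23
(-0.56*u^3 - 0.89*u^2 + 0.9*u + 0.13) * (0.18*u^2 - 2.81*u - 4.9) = -0.1008*u^5 + 1.4134*u^4 + 5.4069*u^3 + 1.8554*u^2 - 4.7753*u - 0.637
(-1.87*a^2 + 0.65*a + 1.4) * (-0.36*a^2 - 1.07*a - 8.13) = 0.6732*a^4 + 1.7669*a^3 + 14.0036*a^2 - 6.7825*a - 11.382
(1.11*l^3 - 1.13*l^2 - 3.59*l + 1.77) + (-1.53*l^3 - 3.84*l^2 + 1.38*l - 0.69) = -0.42*l^3 - 4.97*l^2 - 2.21*l + 1.08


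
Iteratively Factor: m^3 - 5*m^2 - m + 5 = (m - 5)*(m^2 - 1) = (m - 5)*(m - 1)*(m + 1)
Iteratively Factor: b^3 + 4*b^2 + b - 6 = (b + 3)*(b^2 + b - 2) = (b - 1)*(b + 3)*(b + 2)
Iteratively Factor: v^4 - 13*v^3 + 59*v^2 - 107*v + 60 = (v - 3)*(v^3 - 10*v^2 + 29*v - 20) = (v - 5)*(v - 3)*(v^2 - 5*v + 4) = (v - 5)*(v - 4)*(v - 3)*(v - 1)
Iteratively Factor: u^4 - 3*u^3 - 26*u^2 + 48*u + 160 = (u - 5)*(u^3 + 2*u^2 - 16*u - 32) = (u - 5)*(u + 4)*(u^2 - 2*u - 8) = (u - 5)*(u - 4)*(u + 4)*(u + 2)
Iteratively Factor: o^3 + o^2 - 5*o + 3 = (o - 1)*(o^2 + 2*o - 3) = (o - 1)*(o + 3)*(o - 1)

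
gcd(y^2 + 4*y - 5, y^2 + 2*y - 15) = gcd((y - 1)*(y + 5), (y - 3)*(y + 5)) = y + 5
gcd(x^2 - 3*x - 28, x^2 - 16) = x + 4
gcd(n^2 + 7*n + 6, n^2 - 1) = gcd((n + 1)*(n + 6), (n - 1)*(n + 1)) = n + 1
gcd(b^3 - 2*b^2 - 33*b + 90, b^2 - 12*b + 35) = b - 5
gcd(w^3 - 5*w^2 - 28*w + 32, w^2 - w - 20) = w + 4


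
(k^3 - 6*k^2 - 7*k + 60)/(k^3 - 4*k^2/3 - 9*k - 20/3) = 3*(k^2 - 2*k - 15)/(3*k^2 + 8*k + 5)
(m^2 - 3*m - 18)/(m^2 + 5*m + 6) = (m - 6)/(m + 2)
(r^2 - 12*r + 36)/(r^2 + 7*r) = (r^2 - 12*r + 36)/(r*(r + 7))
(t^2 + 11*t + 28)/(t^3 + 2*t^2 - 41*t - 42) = (t + 4)/(t^2 - 5*t - 6)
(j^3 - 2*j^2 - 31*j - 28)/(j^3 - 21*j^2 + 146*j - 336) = (j^2 + 5*j + 4)/(j^2 - 14*j + 48)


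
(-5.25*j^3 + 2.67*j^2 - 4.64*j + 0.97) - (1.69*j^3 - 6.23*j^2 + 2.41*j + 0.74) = -6.94*j^3 + 8.9*j^2 - 7.05*j + 0.23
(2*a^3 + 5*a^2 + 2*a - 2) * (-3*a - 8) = -6*a^4 - 31*a^3 - 46*a^2 - 10*a + 16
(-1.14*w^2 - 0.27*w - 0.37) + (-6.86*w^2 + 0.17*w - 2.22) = -8.0*w^2 - 0.1*w - 2.59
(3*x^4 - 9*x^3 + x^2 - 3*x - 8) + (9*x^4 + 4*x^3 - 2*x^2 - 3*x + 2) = 12*x^4 - 5*x^3 - x^2 - 6*x - 6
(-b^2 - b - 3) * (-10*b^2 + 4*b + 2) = 10*b^4 + 6*b^3 + 24*b^2 - 14*b - 6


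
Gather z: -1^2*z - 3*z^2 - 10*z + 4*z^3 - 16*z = 4*z^3 - 3*z^2 - 27*z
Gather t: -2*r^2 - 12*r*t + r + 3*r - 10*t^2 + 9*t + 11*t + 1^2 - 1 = -2*r^2 + 4*r - 10*t^2 + t*(20 - 12*r)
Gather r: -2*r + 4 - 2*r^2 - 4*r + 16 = -2*r^2 - 6*r + 20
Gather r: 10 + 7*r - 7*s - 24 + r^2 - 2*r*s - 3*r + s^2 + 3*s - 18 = r^2 + r*(4 - 2*s) + s^2 - 4*s - 32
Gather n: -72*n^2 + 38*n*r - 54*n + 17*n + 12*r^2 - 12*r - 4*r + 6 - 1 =-72*n^2 + n*(38*r - 37) + 12*r^2 - 16*r + 5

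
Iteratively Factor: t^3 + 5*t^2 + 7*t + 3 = (t + 1)*(t^2 + 4*t + 3) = (t + 1)*(t + 3)*(t + 1)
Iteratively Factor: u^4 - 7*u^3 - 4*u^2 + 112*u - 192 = (u - 4)*(u^3 - 3*u^2 - 16*u + 48) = (u - 4)^2*(u^2 + u - 12) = (u - 4)^2*(u - 3)*(u + 4)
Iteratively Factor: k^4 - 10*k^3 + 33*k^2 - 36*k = (k - 4)*(k^3 - 6*k^2 + 9*k) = (k - 4)*(k - 3)*(k^2 - 3*k) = (k - 4)*(k - 3)^2*(k)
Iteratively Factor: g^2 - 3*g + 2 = (g - 1)*(g - 2)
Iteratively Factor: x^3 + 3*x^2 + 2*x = (x)*(x^2 + 3*x + 2) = x*(x + 2)*(x + 1)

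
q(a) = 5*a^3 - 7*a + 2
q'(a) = 15*a^2 - 7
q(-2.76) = -83.80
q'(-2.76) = 107.26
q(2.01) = 28.53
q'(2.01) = 53.60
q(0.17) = 0.83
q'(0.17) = -6.57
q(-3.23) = -143.88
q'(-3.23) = 149.49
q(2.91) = 104.84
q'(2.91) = 120.02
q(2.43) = 56.73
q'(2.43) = 81.57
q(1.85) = 20.71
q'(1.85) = 44.34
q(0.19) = 0.70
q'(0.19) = -6.46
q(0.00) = 2.00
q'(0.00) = -7.00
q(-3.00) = -112.00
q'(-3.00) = 128.00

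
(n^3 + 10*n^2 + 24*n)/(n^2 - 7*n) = (n^2 + 10*n + 24)/(n - 7)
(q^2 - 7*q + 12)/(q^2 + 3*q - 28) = (q - 3)/(q + 7)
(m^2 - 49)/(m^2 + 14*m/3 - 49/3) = 3*(m - 7)/(3*m - 7)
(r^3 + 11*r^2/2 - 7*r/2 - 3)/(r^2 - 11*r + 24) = (2*r^3 + 11*r^2 - 7*r - 6)/(2*(r^2 - 11*r + 24))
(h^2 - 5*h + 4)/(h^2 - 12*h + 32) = (h - 1)/(h - 8)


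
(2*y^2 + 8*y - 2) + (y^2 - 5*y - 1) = 3*y^2 + 3*y - 3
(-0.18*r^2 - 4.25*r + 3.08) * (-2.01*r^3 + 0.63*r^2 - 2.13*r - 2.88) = 0.3618*r^5 + 8.4291*r^4 - 8.4849*r^3 + 11.5113*r^2 + 5.6796*r - 8.8704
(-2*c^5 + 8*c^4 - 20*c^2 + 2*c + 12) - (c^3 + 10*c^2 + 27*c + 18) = -2*c^5 + 8*c^4 - c^3 - 30*c^2 - 25*c - 6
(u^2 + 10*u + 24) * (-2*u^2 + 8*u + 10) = -2*u^4 - 12*u^3 + 42*u^2 + 292*u + 240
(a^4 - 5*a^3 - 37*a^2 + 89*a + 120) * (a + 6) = a^5 + a^4 - 67*a^3 - 133*a^2 + 654*a + 720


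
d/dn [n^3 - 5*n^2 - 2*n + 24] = 3*n^2 - 10*n - 2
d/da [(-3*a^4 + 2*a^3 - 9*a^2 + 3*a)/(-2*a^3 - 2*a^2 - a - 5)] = (6*a^6 + 12*a^5 - 13*a^4 + 68*a^3 - 15*a^2 + 90*a - 15)/(4*a^6 + 8*a^5 + 8*a^4 + 24*a^3 + 21*a^2 + 10*a + 25)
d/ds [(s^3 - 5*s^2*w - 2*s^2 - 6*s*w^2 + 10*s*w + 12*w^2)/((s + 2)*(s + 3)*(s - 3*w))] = ((s + 2)*(s + 3)*(s - 3*w)*(3*s^2 - 10*s*w - 4*s - 6*w^2 + 10*w) + (s + 2)*(s + 3)*(-s^3 + 5*s^2*w + 2*s^2 + 6*s*w^2 - 10*s*w - 12*w^2) + (s + 2)*(s - 3*w)*(-s^3 + 5*s^2*w + 2*s^2 + 6*s*w^2 - 10*s*w - 12*w^2) + (s + 3)*(s - 3*w)*(-s^3 + 5*s^2*w + 2*s^2 + 6*s*w^2 - 10*s*w - 12*w^2))/((s + 2)^2*(s + 3)^2*(s - 3*w)^2)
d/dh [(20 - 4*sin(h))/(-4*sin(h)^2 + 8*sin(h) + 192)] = (10*sin(h) + cos(h)^2 - 59)*cos(h)/((sin(h) - 8)^2*(sin(h) + 6)^2)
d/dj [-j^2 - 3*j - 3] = -2*j - 3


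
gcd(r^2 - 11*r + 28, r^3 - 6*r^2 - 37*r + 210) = r - 7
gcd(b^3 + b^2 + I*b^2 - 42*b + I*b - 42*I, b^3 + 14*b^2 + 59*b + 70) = b + 7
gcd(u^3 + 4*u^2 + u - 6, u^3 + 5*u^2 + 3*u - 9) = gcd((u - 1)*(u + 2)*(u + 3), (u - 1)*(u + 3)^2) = u^2 + 2*u - 3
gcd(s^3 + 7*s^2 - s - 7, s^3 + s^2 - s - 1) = s^2 - 1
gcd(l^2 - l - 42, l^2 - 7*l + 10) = 1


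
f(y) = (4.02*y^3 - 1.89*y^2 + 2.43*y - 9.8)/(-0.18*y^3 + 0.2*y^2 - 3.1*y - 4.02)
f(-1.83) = -13.20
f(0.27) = 1.90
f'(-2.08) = -2.66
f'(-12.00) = 0.32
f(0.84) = 1.02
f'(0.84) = -1.66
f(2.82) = -4.75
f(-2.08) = -12.05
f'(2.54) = -3.69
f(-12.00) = -19.46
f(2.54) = -3.69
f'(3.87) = -3.60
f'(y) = (0.54*y^2 - 0.4*y + 3.1)*(4.02*y^3 - 1.89*y^2 + 2.43*y - 9.8)/(-0.18*y^3 + 0.2*y^2 - 3.1*y - 4.02)^2 + (12.06*y^2 - 3.78*y + 2.43)/(-0.18*y^3 + 0.2*y^2 - 3.1*y - 4.02)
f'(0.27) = -1.66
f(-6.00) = -15.84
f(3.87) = -8.71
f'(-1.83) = -7.21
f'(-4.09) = 1.43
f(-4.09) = -13.42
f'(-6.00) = 1.06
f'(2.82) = -3.81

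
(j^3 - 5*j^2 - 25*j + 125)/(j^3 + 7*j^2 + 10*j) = (j^2 - 10*j + 25)/(j*(j + 2))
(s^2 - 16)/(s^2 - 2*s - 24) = (s - 4)/(s - 6)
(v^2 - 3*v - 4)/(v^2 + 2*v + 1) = (v - 4)/(v + 1)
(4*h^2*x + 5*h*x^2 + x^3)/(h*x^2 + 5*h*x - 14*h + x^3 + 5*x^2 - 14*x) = x*(4*h + x)/(x^2 + 5*x - 14)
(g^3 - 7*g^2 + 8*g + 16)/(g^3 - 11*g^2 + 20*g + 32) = (g - 4)/(g - 8)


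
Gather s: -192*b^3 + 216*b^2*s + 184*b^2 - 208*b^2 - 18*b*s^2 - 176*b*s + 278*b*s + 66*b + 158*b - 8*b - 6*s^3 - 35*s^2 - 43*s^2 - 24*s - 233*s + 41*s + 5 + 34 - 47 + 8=-192*b^3 - 24*b^2 + 216*b - 6*s^3 + s^2*(-18*b - 78) + s*(216*b^2 + 102*b - 216)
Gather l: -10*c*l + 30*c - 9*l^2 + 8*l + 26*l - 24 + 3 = 30*c - 9*l^2 + l*(34 - 10*c) - 21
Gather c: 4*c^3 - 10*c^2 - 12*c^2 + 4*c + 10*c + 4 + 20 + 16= 4*c^3 - 22*c^2 + 14*c + 40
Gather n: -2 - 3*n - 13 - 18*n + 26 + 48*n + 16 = 27*n + 27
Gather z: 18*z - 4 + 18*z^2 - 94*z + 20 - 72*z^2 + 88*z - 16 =-54*z^2 + 12*z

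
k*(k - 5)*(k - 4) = k^3 - 9*k^2 + 20*k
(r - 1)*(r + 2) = r^2 + r - 2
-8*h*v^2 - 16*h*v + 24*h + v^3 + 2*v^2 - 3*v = (-8*h + v)*(v - 1)*(v + 3)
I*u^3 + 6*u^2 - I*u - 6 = (u + 1)*(u - 6*I)*(I*u - I)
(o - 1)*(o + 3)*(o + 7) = o^3 + 9*o^2 + 11*o - 21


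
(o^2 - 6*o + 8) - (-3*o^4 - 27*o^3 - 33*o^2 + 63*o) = 3*o^4 + 27*o^3 + 34*o^2 - 69*o + 8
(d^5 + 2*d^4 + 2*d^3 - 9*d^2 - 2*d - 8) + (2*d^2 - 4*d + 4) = d^5 + 2*d^4 + 2*d^3 - 7*d^2 - 6*d - 4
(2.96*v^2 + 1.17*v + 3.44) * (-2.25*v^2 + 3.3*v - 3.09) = -6.66*v^4 + 7.1355*v^3 - 13.0254*v^2 + 7.7367*v - 10.6296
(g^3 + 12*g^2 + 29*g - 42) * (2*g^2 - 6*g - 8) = 2*g^5 + 18*g^4 - 22*g^3 - 354*g^2 + 20*g + 336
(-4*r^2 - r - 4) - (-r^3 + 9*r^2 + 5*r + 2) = r^3 - 13*r^2 - 6*r - 6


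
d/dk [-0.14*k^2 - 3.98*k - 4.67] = -0.28*k - 3.98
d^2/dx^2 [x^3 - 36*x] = 6*x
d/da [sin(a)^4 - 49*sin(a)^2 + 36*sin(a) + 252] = 2*(2*sin(a)^3 - 49*sin(a) + 18)*cos(a)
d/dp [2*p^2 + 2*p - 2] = 4*p + 2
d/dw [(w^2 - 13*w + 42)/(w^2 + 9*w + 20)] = 22*(w^2 - 2*w - 29)/(w^4 + 18*w^3 + 121*w^2 + 360*w + 400)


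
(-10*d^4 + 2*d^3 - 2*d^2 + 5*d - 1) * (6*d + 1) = -60*d^5 + 2*d^4 - 10*d^3 + 28*d^2 - d - 1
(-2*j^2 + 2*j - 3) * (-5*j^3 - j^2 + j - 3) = 10*j^5 - 8*j^4 + 11*j^3 + 11*j^2 - 9*j + 9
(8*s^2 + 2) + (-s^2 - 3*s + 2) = 7*s^2 - 3*s + 4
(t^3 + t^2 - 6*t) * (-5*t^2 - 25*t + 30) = -5*t^5 - 30*t^4 + 35*t^3 + 180*t^2 - 180*t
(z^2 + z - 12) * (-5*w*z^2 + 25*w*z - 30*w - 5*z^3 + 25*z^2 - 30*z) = -5*w*z^4 + 20*w*z^3 + 55*w*z^2 - 330*w*z + 360*w - 5*z^5 + 20*z^4 + 55*z^3 - 330*z^2 + 360*z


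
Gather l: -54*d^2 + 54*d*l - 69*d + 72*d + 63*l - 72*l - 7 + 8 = -54*d^2 + 3*d + l*(54*d - 9) + 1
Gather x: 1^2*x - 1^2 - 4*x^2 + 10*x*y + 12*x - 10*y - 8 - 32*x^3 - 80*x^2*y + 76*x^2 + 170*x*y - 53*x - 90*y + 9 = -32*x^3 + x^2*(72 - 80*y) + x*(180*y - 40) - 100*y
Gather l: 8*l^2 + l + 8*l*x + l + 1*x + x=8*l^2 + l*(8*x + 2) + 2*x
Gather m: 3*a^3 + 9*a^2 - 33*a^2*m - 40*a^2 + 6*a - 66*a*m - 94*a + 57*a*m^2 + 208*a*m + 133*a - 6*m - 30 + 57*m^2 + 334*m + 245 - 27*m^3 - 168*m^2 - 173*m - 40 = 3*a^3 - 31*a^2 + 45*a - 27*m^3 + m^2*(57*a - 111) + m*(-33*a^2 + 142*a + 155) + 175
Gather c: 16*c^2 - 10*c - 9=16*c^2 - 10*c - 9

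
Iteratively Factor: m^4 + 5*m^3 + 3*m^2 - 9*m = (m)*(m^3 + 5*m^2 + 3*m - 9) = m*(m + 3)*(m^2 + 2*m - 3) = m*(m + 3)^2*(m - 1)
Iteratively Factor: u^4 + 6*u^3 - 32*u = (u + 4)*(u^3 + 2*u^2 - 8*u) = u*(u + 4)*(u^2 + 2*u - 8) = u*(u - 2)*(u + 4)*(u + 4)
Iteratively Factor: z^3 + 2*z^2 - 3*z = (z + 3)*(z^2 - z) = z*(z + 3)*(z - 1)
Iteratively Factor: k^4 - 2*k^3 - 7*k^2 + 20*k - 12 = (k - 2)*(k^3 - 7*k + 6) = (k - 2)^2*(k^2 + 2*k - 3) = (k - 2)^2*(k + 3)*(k - 1)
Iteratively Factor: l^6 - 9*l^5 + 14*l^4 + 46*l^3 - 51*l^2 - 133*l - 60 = (l + 1)*(l^5 - 10*l^4 + 24*l^3 + 22*l^2 - 73*l - 60) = (l - 5)*(l + 1)*(l^4 - 5*l^3 - l^2 + 17*l + 12) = (l - 5)*(l + 1)^2*(l^3 - 6*l^2 + 5*l + 12) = (l - 5)*(l - 4)*(l + 1)^2*(l^2 - 2*l - 3) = (l - 5)*(l - 4)*(l - 3)*(l + 1)^2*(l + 1)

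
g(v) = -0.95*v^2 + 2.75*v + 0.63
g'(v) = 2.75 - 1.9*v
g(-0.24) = -0.08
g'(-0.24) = 3.21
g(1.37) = 2.61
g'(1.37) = 0.15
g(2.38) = 1.79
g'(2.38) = -1.77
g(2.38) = 1.79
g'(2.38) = -1.77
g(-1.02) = -3.16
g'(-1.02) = 4.69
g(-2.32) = -10.86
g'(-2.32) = 7.16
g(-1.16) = -3.84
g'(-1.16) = 4.95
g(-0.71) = -1.80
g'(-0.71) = 4.10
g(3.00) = 0.33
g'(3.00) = -2.95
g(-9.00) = -101.07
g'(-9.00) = 19.85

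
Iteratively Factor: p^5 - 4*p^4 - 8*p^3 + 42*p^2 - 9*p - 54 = (p + 1)*(p^4 - 5*p^3 - 3*p^2 + 45*p - 54) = (p - 3)*(p + 1)*(p^3 - 2*p^2 - 9*p + 18) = (p - 3)*(p - 2)*(p + 1)*(p^2 - 9) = (p - 3)^2*(p - 2)*(p + 1)*(p + 3)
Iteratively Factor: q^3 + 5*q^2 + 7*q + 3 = (q + 1)*(q^2 + 4*q + 3) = (q + 1)*(q + 3)*(q + 1)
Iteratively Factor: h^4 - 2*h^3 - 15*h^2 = (h)*(h^3 - 2*h^2 - 15*h) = h*(h + 3)*(h^2 - 5*h) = h*(h - 5)*(h + 3)*(h)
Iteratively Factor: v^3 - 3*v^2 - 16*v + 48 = (v - 4)*(v^2 + v - 12) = (v - 4)*(v + 4)*(v - 3)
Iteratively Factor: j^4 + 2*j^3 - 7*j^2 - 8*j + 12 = (j - 2)*(j^3 + 4*j^2 + j - 6) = (j - 2)*(j + 3)*(j^2 + j - 2) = (j - 2)*(j + 2)*(j + 3)*(j - 1)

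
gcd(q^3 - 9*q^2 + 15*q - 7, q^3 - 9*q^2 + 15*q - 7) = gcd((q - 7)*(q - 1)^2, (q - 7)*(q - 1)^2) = q^3 - 9*q^2 + 15*q - 7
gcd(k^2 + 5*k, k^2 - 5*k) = k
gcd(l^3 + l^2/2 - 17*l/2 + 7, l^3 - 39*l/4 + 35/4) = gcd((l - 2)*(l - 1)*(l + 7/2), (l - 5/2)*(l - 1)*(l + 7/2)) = l^2 + 5*l/2 - 7/2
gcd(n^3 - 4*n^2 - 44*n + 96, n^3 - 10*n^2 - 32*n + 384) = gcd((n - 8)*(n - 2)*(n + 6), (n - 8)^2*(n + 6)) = n^2 - 2*n - 48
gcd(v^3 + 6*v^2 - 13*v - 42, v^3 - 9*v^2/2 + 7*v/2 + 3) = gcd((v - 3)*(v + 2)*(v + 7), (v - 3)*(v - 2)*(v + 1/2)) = v - 3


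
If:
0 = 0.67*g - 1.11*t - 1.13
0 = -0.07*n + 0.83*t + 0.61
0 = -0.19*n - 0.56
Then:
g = 0.06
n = -2.95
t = -0.98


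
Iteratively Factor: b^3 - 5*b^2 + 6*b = (b)*(b^2 - 5*b + 6) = b*(b - 3)*(b - 2)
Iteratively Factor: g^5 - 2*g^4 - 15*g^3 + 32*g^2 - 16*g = (g)*(g^4 - 2*g^3 - 15*g^2 + 32*g - 16) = g*(g - 1)*(g^3 - g^2 - 16*g + 16) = g*(g - 1)*(g + 4)*(g^2 - 5*g + 4) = g*(g - 1)^2*(g + 4)*(g - 4)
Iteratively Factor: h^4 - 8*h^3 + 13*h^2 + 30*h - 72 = (h - 4)*(h^3 - 4*h^2 - 3*h + 18) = (h - 4)*(h - 3)*(h^2 - h - 6) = (h - 4)*(h - 3)^2*(h + 2)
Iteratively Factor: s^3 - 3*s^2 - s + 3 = (s + 1)*(s^2 - 4*s + 3) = (s - 3)*(s + 1)*(s - 1)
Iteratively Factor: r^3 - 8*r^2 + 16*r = (r - 4)*(r^2 - 4*r) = (r - 4)^2*(r)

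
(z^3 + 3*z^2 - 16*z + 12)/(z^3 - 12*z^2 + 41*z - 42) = (z^2 + 5*z - 6)/(z^2 - 10*z + 21)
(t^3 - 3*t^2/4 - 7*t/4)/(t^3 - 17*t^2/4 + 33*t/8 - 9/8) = 2*t*(4*t^2 - 3*t - 7)/(8*t^3 - 34*t^2 + 33*t - 9)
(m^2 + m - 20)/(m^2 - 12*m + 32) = (m + 5)/(m - 8)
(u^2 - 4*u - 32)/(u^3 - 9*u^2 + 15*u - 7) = (u^2 - 4*u - 32)/(u^3 - 9*u^2 + 15*u - 7)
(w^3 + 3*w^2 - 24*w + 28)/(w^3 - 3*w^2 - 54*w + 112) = (w - 2)/(w - 8)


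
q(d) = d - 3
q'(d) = 1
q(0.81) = -2.19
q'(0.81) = 1.00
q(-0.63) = -3.63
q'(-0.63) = 1.00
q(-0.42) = -3.42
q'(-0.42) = 1.00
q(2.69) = -0.31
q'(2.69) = 1.00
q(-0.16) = -3.16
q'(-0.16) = 1.00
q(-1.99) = -4.99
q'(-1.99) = 1.00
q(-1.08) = -4.08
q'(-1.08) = 1.00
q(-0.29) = -3.29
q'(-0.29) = 1.00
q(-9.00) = -12.00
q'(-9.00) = 1.00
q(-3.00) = -6.00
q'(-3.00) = 1.00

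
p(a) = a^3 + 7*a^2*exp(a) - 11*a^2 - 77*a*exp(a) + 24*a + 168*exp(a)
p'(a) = 7*a^2*exp(a) + 3*a^2 - 63*a*exp(a) - 22*a + 91*exp(a) + 24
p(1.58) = 324.22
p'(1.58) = 40.11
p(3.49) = -514.89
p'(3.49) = -1446.01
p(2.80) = 122.63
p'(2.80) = -515.97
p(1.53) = 322.01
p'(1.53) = 48.15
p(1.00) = 280.39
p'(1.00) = 100.14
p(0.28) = 200.36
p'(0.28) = 115.87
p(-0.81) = 77.34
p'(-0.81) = 109.01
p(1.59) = 324.61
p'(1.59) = 38.42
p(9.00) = 340383.52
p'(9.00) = 737449.64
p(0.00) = 168.00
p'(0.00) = 115.00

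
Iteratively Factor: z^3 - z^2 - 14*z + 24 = (z - 2)*(z^2 + z - 12) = (z - 3)*(z - 2)*(z + 4)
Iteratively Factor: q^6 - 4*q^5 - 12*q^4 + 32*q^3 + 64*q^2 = (q - 4)*(q^5 - 12*q^3 - 16*q^2) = (q - 4)*(q + 2)*(q^4 - 2*q^3 - 8*q^2) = q*(q - 4)*(q + 2)*(q^3 - 2*q^2 - 8*q) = q*(q - 4)^2*(q + 2)*(q^2 + 2*q) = q^2*(q - 4)^2*(q + 2)*(q + 2)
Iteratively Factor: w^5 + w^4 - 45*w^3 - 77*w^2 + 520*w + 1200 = (w - 5)*(w^4 + 6*w^3 - 15*w^2 - 152*w - 240) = (w - 5)*(w + 3)*(w^3 + 3*w^2 - 24*w - 80) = (w - 5)*(w + 3)*(w + 4)*(w^2 - w - 20) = (w - 5)*(w + 3)*(w + 4)^2*(w - 5)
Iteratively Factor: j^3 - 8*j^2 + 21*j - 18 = (j - 3)*(j^2 - 5*j + 6) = (j - 3)^2*(j - 2)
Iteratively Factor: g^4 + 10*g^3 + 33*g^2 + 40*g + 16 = (g + 4)*(g^3 + 6*g^2 + 9*g + 4) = (g + 4)^2*(g^2 + 2*g + 1) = (g + 1)*(g + 4)^2*(g + 1)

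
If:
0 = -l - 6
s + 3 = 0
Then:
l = -6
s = -3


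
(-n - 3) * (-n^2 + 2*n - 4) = n^3 + n^2 - 2*n + 12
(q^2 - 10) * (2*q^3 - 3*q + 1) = 2*q^5 - 23*q^3 + q^2 + 30*q - 10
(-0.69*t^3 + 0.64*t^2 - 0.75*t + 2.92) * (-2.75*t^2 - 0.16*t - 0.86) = 1.8975*t^5 - 1.6496*t^4 + 2.5535*t^3 - 8.4604*t^2 + 0.1778*t - 2.5112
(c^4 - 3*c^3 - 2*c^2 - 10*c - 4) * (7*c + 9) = 7*c^5 - 12*c^4 - 41*c^3 - 88*c^2 - 118*c - 36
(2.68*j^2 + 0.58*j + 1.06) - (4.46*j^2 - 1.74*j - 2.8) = -1.78*j^2 + 2.32*j + 3.86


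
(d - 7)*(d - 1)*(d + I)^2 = d^4 - 8*d^3 + 2*I*d^3 + 6*d^2 - 16*I*d^2 + 8*d + 14*I*d - 7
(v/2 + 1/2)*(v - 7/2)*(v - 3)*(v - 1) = v^4/2 - 13*v^3/4 + 19*v^2/4 + 13*v/4 - 21/4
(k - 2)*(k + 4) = k^2 + 2*k - 8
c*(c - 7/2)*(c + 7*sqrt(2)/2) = c^3 - 7*c^2/2 + 7*sqrt(2)*c^2/2 - 49*sqrt(2)*c/4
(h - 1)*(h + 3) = h^2 + 2*h - 3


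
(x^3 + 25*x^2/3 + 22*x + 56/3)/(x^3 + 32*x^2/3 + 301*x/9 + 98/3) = 3*(x^2 + 6*x + 8)/(3*x^2 + 25*x + 42)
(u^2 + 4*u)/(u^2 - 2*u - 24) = u/(u - 6)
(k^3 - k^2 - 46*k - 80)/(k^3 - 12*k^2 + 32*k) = (k^2 + 7*k + 10)/(k*(k - 4))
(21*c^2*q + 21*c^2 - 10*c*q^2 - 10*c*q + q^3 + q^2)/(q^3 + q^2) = 21*c^2/q^2 - 10*c/q + 1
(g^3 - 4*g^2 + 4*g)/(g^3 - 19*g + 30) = g*(g - 2)/(g^2 + 2*g - 15)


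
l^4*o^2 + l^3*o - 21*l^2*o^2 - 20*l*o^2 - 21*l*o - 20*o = (l - 5)*(l + 4)*(l*o + 1)*(l*o + o)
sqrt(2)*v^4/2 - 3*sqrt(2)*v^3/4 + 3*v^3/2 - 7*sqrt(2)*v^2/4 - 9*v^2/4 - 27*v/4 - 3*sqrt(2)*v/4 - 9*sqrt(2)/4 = (v - 3)*(v + 3/2)*(v + sqrt(2))*(sqrt(2)*v/2 + 1/2)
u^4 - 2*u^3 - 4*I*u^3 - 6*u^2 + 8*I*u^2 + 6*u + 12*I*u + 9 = (u - 3)*(u + 1)*(u - 3*I)*(u - I)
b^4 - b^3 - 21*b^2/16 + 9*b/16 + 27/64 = (b - 3/2)*(b - 3/4)*(b + 1/2)*(b + 3/4)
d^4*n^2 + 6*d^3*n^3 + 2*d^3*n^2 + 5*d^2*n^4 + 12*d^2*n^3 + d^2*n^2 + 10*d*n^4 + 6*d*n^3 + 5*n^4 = (d + n)*(d + 5*n)*(d*n + n)^2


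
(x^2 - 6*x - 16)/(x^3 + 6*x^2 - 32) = (x^2 - 6*x - 16)/(x^3 + 6*x^2 - 32)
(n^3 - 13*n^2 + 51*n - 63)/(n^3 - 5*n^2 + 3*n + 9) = (n - 7)/(n + 1)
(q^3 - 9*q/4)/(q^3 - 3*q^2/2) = (q + 3/2)/q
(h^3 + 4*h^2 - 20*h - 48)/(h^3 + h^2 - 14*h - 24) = (h + 6)/(h + 3)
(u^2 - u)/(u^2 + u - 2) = u/(u + 2)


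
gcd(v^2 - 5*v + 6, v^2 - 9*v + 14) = v - 2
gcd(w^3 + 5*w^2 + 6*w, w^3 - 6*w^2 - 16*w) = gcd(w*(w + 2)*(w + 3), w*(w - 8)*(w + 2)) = w^2 + 2*w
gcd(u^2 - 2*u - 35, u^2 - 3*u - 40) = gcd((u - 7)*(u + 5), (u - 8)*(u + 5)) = u + 5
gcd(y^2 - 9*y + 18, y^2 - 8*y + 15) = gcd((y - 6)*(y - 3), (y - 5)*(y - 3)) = y - 3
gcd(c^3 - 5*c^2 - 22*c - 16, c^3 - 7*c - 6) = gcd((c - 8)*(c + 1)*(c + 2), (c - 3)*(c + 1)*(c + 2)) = c^2 + 3*c + 2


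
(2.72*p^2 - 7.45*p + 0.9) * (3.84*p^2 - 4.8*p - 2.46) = 10.4448*p^4 - 41.664*p^3 + 32.5248*p^2 + 14.007*p - 2.214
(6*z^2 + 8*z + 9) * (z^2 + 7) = 6*z^4 + 8*z^3 + 51*z^2 + 56*z + 63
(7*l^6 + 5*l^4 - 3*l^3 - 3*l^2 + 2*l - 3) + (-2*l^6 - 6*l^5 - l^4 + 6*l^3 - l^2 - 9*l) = 5*l^6 - 6*l^5 + 4*l^4 + 3*l^3 - 4*l^2 - 7*l - 3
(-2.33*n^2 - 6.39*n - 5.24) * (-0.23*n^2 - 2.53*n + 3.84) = 0.5359*n^4 + 7.3646*n^3 + 8.4247*n^2 - 11.2804*n - 20.1216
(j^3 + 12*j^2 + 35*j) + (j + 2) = j^3 + 12*j^2 + 36*j + 2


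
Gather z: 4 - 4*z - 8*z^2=-8*z^2 - 4*z + 4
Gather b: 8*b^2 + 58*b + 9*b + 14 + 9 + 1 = 8*b^2 + 67*b + 24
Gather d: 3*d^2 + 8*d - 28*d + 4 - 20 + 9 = 3*d^2 - 20*d - 7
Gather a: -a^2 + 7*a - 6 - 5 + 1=-a^2 + 7*a - 10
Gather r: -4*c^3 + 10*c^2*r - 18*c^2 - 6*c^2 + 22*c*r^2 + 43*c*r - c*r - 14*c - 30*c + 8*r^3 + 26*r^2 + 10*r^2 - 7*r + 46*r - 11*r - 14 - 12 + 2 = -4*c^3 - 24*c^2 - 44*c + 8*r^3 + r^2*(22*c + 36) + r*(10*c^2 + 42*c + 28) - 24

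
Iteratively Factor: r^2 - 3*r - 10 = (r + 2)*(r - 5)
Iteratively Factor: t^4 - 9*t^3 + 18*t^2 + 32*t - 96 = (t + 2)*(t^3 - 11*t^2 + 40*t - 48) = (t - 4)*(t + 2)*(t^2 - 7*t + 12) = (t - 4)^2*(t + 2)*(t - 3)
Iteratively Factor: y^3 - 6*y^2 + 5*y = (y)*(y^2 - 6*y + 5) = y*(y - 1)*(y - 5)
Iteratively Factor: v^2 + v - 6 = (v - 2)*(v + 3)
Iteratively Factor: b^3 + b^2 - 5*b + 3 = (b + 3)*(b^2 - 2*b + 1) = (b - 1)*(b + 3)*(b - 1)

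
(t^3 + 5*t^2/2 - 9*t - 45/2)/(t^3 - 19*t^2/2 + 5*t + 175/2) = (t^2 - 9)/(t^2 - 12*t + 35)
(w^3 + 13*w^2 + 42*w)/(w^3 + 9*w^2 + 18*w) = (w + 7)/(w + 3)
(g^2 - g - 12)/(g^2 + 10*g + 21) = (g - 4)/(g + 7)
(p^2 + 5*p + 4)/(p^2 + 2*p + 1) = (p + 4)/(p + 1)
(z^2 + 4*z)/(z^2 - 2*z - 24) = z/(z - 6)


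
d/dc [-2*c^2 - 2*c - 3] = -4*c - 2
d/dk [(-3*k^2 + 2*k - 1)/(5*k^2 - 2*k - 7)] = 4*(-k^2 + 13*k - 4)/(25*k^4 - 20*k^3 - 66*k^2 + 28*k + 49)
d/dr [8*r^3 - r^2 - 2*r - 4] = 24*r^2 - 2*r - 2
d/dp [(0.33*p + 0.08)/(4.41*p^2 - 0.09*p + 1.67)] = (-1.4553*p^2 - 0.7056*p + 0.5583)/(19.4481*p^4 - 0.7938*p^3 + 14.7375*p^2 - 0.3006*p + 2.7889)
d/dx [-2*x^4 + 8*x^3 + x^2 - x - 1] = -8*x^3 + 24*x^2 + 2*x - 1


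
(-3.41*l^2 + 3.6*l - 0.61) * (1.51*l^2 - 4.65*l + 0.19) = -5.1491*l^4 + 21.2925*l^3 - 18.309*l^2 + 3.5205*l - 0.1159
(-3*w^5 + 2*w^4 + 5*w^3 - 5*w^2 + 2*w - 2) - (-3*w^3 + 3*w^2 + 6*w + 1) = -3*w^5 + 2*w^4 + 8*w^3 - 8*w^2 - 4*w - 3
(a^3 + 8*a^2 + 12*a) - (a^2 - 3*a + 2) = a^3 + 7*a^2 + 15*a - 2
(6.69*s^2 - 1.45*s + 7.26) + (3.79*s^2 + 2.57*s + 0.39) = 10.48*s^2 + 1.12*s + 7.65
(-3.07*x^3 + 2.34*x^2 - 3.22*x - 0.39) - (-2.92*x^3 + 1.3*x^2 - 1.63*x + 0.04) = -0.15*x^3 + 1.04*x^2 - 1.59*x - 0.43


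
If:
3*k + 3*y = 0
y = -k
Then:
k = -y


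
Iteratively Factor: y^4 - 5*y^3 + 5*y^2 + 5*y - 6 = (y - 1)*(y^3 - 4*y^2 + y + 6) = (y - 2)*(y - 1)*(y^2 - 2*y - 3) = (y - 3)*(y - 2)*(y - 1)*(y + 1)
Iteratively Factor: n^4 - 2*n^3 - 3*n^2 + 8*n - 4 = (n - 2)*(n^3 - 3*n + 2) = (n - 2)*(n - 1)*(n^2 + n - 2) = (n - 2)*(n - 1)*(n + 2)*(n - 1)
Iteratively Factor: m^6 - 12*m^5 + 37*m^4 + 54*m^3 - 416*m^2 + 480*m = (m - 4)*(m^5 - 8*m^4 + 5*m^3 + 74*m^2 - 120*m) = (m - 5)*(m - 4)*(m^4 - 3*m^3 - 10*m^2 + 24*m) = (m - 5)*(m - 4)*(m - 2)*(m^3 - m^2 - 12*m) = (m - 5)*(m - 4)*(m - 2)*(m + 3)*(m^2 - 4*m) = (m - 5)*(m - 4)^2*(m - 2)*(m + 3)*(m)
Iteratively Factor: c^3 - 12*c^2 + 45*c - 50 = (c - 2)*(c^2 - 10*c + 25) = (c - 5)*(c - 2)*(c - 5)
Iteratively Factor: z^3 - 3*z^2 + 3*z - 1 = (z - 1)*(z^2 - 2*z + 1) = (z - 1)^2*(z - 1)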